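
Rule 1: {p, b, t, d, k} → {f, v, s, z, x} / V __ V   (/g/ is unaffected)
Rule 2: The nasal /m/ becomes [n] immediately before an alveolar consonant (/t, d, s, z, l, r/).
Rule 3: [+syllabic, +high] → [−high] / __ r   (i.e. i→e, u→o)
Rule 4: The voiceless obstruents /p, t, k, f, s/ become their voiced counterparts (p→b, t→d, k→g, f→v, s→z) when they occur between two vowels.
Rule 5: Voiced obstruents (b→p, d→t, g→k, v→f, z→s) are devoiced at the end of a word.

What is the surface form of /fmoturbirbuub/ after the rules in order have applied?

fmozorberbuup

Rule 1 (intervocalic spirantization): /t/ is a stop between vowels /o/ and /u/, so it spirantizes to the fricative [s]. /fmoturbirbuub/ → fmosurbirbuub.
Rule 2 (nasal place assimilation): no segment meets the environment; /fmosurbirbuub/ is unchanged.
Rule 3 (pre-rhotic lowering): /u/ is a high vowel immediately before /r/, so it lowers to [o]. /i/ is a high vowel immediately before /r/, so it lowers to [e]. /fmosurbirbuub/ → fmosorberbuub.
Rule 4 (intervocalic voicing): /s/ is a voiceless obstruent between vowels /o/ and /o/, so it voices to [z]. /fmosorberbuub/ → fmozorberbuub.
Rule 5 (final devoicing): /b/ is a voiced obstruent in word-final position, so it devoices to [p]. /fmozorberbuub/ → fmozorberbuup.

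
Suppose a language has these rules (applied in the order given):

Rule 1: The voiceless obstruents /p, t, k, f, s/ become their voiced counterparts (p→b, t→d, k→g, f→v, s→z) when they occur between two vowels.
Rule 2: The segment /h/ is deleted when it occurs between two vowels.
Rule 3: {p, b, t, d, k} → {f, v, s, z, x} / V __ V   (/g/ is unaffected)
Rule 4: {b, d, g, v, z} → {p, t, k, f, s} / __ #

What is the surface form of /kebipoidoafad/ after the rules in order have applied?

Rule 1 (intervocalic voicing): /p/ is a voiceless obstruent between vowels /i/ and /o/, so it voices to [b]. /f/ is a voiceless obstruent between vowels /a/ and /a/, so it voices to [v]. /kebipoidoafad/ → kebiboidoavad.
Rule 2 (intervocalic h-deletion): no segment meets the environment; /kebiboidoavad/ is unchanged.
Rule 3 (intervocalic spirantization): /b/ is a stop between vowels /e/ and /i/, so it spirantizes to the fricative [v]. /b/ is a stop between vowels /i/ and /o/, so it spirantizes to the fricative [v]. /d/ is a stop between vowels /i/ and /o/, so it spirantizes to the fricative [z]. /kebiboidoavad/ → kevivoizoavad.
Rule 4 (final devoicing): /d/ is a voiced obstruent in word-final position, so it devoices to [t]. /kevivoizoavad/ → kevivoizoavat.

kevivoizoavat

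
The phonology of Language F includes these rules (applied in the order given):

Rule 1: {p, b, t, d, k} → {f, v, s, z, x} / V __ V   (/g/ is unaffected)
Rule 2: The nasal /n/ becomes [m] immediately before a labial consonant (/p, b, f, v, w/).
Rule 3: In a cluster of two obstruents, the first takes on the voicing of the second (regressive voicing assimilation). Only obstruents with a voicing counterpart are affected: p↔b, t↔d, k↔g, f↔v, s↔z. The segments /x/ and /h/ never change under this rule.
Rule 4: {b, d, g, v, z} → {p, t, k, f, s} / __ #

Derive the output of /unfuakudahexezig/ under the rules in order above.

umfuaxuzahexezik

Rule 1 (intervocalic spirantization): /k/ is a stop between vowels /a/ and /u/, so it spirantizes to the fricative [x]. /d/ is a stop between vowels /u/ and /a/, so it spirantizes to the fricative [z]. /unfuakudahexezig/ → unfuaxuzahexezig.
Rule 2 (nasal place assimilation): /n/ precedes the labial consonant /f/, so it assimilates in place to [m]. /unfuaxuzahexezig/ → umfuaxuzahexezig.
Rule 3 (regressive voicing assimilation): no segment meets the environment; /umfuaxuzahexezig/ is unchanged.
Rule 4 (final devoicing): /g/ is a voiced obstruent in word-final position, so it devoices to [k]. /umfuaxuzahexezig/ → umfuaxuzahexezik.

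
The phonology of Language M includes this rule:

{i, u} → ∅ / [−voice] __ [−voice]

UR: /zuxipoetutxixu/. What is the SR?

/i/ is a high vowel flanked by voiceless consonants /x/ and /p/, so it deletes.
/u/ is a high vowel flanked by voiceless consonants /t/ and /t/, so it deletes.
/i/ is a high vowel flanked by voiceless consonants /x/ and /x/, so it deletes.
The other instances of /u/ do not occur in the required environment and remain unchanged.
Surface form: [zuxpoettxxu].

zuxpoettxxu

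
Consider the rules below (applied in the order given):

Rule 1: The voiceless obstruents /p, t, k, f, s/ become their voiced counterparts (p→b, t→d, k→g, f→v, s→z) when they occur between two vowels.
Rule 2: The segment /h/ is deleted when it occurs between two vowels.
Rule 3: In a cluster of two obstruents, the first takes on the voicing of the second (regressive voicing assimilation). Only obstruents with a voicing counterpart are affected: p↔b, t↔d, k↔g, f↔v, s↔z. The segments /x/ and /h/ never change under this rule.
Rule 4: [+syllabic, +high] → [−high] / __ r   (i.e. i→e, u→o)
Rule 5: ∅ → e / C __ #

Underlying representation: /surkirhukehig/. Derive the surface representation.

Rule 1 (intervocalic voicing): /k/ is a voiceless obstruent between vowels /u/ and /e/, so it voices to [g]. /surkirhukehig/ → surkirhugehig.
Rule 2 (intervocalic h-deletion): /h/ occurs between vowels /e/ and /i/, so it deletes. /surkirhugehig/ → surkirhugeig.
Rule 3 (regressive voicing assimilation): no segment meets the environment; /surkirhugeig/ is unchanged.
Rule 4 (pre-rhotic lowering): /u/ is a high vowel immediately before /r/, so it lowers to [o]. /i/ is a high vowel immediately before /r/, so it lowers to [e]. /surkirhugeig/ → sorkerhugeig.
Rule 5 (final e-epenthesis): the form ends in the consonant /g/, so [e] is inserted word-finally. /sorkerhugeig/ → sorkerhugeige.

sorkerhugeige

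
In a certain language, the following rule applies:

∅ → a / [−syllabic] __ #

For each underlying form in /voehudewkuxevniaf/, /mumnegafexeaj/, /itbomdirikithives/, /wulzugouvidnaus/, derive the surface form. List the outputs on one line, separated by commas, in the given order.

voehudewkuxevniafa, mumnegafexeaja, itbomdirikithivesa, wulzugouvidnausa

/voehudewkuxevniaf/: the form ends in the consonant /f/, so [a] is inserted word-finally. → [voehudewkuxevniafa].
/mumnegafexeaj/: the form ends in the consonant /j/, so [a] is inserted word-finally. → [mumnegafexeaja].
/itbomdirikithives/: the form ends in the consonant /s/, so [a] is inserted word-finally. → [itbomdirikithivesa].
/wulzugouvidnaus/: the form ends in the consonant /s/, so [a] is inserted word-finally. → [wulzugouvidnausa].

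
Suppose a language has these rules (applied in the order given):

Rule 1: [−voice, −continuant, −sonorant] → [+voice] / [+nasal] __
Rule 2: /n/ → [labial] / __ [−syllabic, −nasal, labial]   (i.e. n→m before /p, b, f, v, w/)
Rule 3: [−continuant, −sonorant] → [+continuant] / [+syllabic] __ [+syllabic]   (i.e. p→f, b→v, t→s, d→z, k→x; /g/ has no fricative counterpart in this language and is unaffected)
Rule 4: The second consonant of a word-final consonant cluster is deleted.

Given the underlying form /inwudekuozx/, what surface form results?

Rule 1 (post-nasal voicing): no segment meets the environment; /inwudekuozx/ is unchanged.
Rule 2 (nasal place assimilation): /n/ precedes the labial consonant /w/, so it assimilates in place to [m]. /inwudekuozx/ → imwudekuozx.
Rule 3 (intervocalic spirantization): /d/ is a stop between vowels /u/ and /e/, so it spirantizes to the fricative [z]. /k/ is a stop between vowels /e/ and /u/, so it spirantizes to the fricative [x]. /imwudekuozx/ → imwuzexuozx.
Rule 4 (final cluster simplification): /x/ is the second consonant of a word-final cluster /zx/, so it deletes. /imwuzexuozx/ → imwuzexuoz.

imwuzexuoz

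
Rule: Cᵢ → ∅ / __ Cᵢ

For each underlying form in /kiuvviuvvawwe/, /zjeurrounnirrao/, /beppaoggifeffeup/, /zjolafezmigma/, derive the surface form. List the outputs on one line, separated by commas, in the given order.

/kiuvviuvvawwe/: /vv/ is a geminate; the first /v/ deletes. /vv/ is a geminate; the first /v/ deletes. /ww/ is a geminate; the first /w/ deletes. → [kiuviuvawe].
/zjeurrounnirrao/: /rr/ is a geminate; the first /r/ deletes. /nn/ is a geminate; the first /n/ deletes. /rr/ is a geminate; the first /r/ deletes. → [zjeurounirao].
/beppaoggifeffeup/: /pp/ is a geminate; the first /p/ deletes. /gg/ is a geminate; the first /g/ deletes. /ff/ is a geminate; the first /f/ deletes. → [bepaogifefeup].
/zjolafezmigma/: the rule's environment is not met; surfaces unchanged as [zjolafezmigma].

kiuviuvawe, zjeurounirao, bepaogifefeup, zjolafezmigma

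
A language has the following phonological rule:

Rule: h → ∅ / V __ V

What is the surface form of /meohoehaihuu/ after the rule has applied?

/h/ occurs between vowels /o/ and /o/, so it deletes.
/h/ occurs between vowels /e/ and /a/, so it deletes.
/h/ occurs between vowels /i/ and /u/, so it deletes.
Surface form: [meooeaiuu].

meooeaiuu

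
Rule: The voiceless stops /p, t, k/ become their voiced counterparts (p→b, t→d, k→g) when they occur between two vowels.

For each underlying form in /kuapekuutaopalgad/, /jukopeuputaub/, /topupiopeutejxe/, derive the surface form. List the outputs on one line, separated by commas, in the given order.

/kuapekuutaopalgad/: /p/ is a voiceless stop between vowels /a/ and /e/, so it voices to [b]. /k/ is a voiceless stop between vowels /e/ and /u/, so it voices to [g]. /t/ is a voiceless stop between vowels /u/ and /a/, so it voices to [d]. /p/ is a voiceless stop between vowels /o/ and /a/, so it voices to [b]. → [kuabeguudaobalgad].
/jukopeuputaub/: /k/ is a voiceless stop between vowels /u/ and /o/, so it voices to [g]. /p/ is a voiceless stop between vowels /o/ and /e/, so it voices to [b]. /p/ is a voiceless stop between vowels /u/ and /u/, so it voices to [b]. /t/ is a voiceless stop between vowels /u/ and /a/, so it voices to [d]. → [jugobeubudaub].
/topupiopeutejxe/: /p/ is a voiceless stop between vowels /o/ and /u/, so it voices to [b]. /p/ is a voiceless stop between vowels /u/ and /i/, so it voices to [b]. /p/ is a voiceless stop between vowels /o/ and /e/, so it voices to [b]. /t/ is a voiceless stop between vowels /u/ and /e/, so it voices to [d]. → [tobubiobeudejxe].

kuabeguudaobalgad, jugobeubudaub, tobubiobeudejxe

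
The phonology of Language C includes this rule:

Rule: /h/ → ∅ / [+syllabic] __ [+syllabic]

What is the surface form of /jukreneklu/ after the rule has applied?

No segment of /jukreneklu/ meets the structural description of the rule, so the form surfaces unchanged.

jukreneklu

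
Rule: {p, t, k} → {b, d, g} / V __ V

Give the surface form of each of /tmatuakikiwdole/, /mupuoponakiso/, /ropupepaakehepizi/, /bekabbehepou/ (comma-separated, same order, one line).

tmaduagigiwdole, mubuobonagiso, robubebaagehebizi, begabbehebou

/tmatuakikiwdole/: /t/ is a voiceless stop between vowels /a/ and /u/, so it voices to [d]. /k/ is a voiceless stop between vowels /a/ and /i/, so it voices to [g]. /k/ is a voiceless stop between vowels /i/ and /i/, so it voices to [g]. → [tmaduagigiwdole].
/mupuoponakiso/: /p/ is a voiceless stop between vowels /u/ and /u/, so it voices to [b]. /p/ is a voiceless stop between vowels /o/ and /o/, so it voices to [b]. /k/ is a voiceless stop between vowels /a/ and /i/, so it voices to [g]. → [mubuobonagiso].
/ropupepaakehepizi/: /p/ is a voiceless stop between vowels /o/ and /u/, so it voices to [b]. /p/ is a voiceless stop between vowels /u/ and /e/, so it voices to [b]. /p/ is a voiceless stop between vowels /e/ and /a/, so it voices to [b]. /k/ is a voiceless stop between vowels /a/ and /e/, so it voices to [g]. /p/ is a voiceless stop between vowels /e/ and /i/, so it voices to [b]. → [robubebaagehebizi].
/bekabbehepou/: /k/ is a voiceless stop between vowels /e/ and /a/, so it voices to [g]. /p/ is a voiceless stop between vowels /e/ and /o/, so it voices to [b]. → [begabbehebou].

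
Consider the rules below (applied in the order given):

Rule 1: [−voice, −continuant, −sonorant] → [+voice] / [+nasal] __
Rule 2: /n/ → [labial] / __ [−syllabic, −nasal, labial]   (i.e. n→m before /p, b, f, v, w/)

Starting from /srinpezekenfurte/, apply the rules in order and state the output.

srimbezekemfurte

Rule 1 (post-nasal voicing): /p/ is a voiceless stop immediately after the nasal /n/, so it voices to [b]. /srinpezekenfurte/ → srinbezekenfurte.
Rule 2 (nasal place assimilation): /n/ precedes the labial consonant /b/, so it assimilates in place to [m]. /n/ precedes the labial consonant /f/, so it assimilates in place to [m]. /srinbezekenfurte/ → srimbezekemfurte.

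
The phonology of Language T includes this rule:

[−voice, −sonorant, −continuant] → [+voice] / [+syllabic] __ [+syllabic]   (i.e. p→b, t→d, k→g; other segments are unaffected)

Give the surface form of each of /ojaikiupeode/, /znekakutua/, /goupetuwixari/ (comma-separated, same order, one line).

/ojaikiupeode/: /k/ is a voiceless stop between vowels /i/ and /i/, so it voices to [g]. /p/ is a voiceless stop between vowels /u/ and /e/, so it voices to [b]. → [ojaigiubeode].
/znekakutua/: /k/ is a voiceless stop between vowels /e/ and /a/, so it voices to [g]. /k/ is a voiceless stop between vowels /a/ and /u/, so it voices to [g]. /t/ is a voiceless stop between vowels /u/ and /u/, so it voices to [d]. → [znegagudua].
/goupetuwixari/: /p/ is a voiceless stop between vowels /u/ and /e/, so it voices to [b]. /t/ is a voiceless stop between vowels /e/ and /u/, so it voices to [d]. → [goubeduwixari].

ojaigiubeode, znegagudua, goubeduwixari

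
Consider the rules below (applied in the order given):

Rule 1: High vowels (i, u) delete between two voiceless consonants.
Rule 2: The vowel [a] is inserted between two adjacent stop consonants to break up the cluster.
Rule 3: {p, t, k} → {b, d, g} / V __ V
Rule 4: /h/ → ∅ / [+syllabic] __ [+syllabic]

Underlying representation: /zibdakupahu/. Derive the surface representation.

zibadagabau

Rule 1 (high vowel syncope): /u/ is a high vowel flanked by voiceless consonants /k/ and /p/, so it deletes. /zibdakupahu/ → zibdakpahu.
Rule 2 (stop-cluster a-epenthesis): /b/ and /d/ form a stop–stop cluster, so [a] is inserted between them. /k/ and /p/ form a stop–stop cluster, so [a] is inserted between them. /zibdakpahu/ → zibadakapahu.
Rule 3 (intervocalic voicing): /k/ is a voiceless stop between vowels /a/ and /a/, so it voices to [g]. /p/ is a voiceless stop between vowels /a/ and /a/, so it voices to [b]. /zibadakapahu/ → zibadagabahu.
Rule 4 (intervocalic h-deletion): /h/ occurs between vowels /a/ and /u/, so it deletes. /zibadagabahu/ → zibadagabau.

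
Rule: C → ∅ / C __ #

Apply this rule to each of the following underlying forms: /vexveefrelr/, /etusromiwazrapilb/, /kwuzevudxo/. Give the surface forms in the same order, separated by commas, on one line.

vexveefrel, etusromiwazrapil, kwuzevudxo

/vexveefrelr/: /r/ is the second consonant of a word-final cluster /lr/, so it deletes. → [vexveefrel].
/etusromiwazrapilb/: /b/ is the second consonant of a word-final cluster /lb/, so it deletes. → [etusromiwazrapil].
/kwuzevudxo/: the rule's environment is not met; surfaces unchanged as [kwuzevudxo].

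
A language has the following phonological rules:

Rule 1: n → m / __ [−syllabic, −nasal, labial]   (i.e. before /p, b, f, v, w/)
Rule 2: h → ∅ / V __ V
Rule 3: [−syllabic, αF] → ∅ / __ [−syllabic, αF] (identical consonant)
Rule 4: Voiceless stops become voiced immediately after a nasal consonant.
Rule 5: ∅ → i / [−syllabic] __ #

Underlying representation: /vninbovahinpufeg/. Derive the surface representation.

vnimbovaimbufegi

Rule 1 (nasal place assimilation): /n/ precedes the labial consonant /b/, so it assimilates in place to [m]. /n/ precedes the labial consonant /p/, so it assimilates in place to [m]. /vninbovahinpufeg/ → vnimbovahimpufeg.
Rule 2 (intervocalic h-deletion): /h/ occurs between vowels /a/ and /i/, so it deletes. /vnimbovahimpufeg/ → vnimbovaimpufeg.
Rule 3 (degemination): no segment meets the environment; /vnimbovaimpufeg/ is unchanged.
Rule 4 (post-nasal voicing): /p/ is a voiceless stop immediately after the nasal /m/, so it voices to [b]. /vnimbovaimpufeg/ → vnimbovaimbufeg.
Rule 5 (final i-epenthesis): the form ends in the consonant /g/, so [i] is inserted word-finally. /vnimbovaimbufeg/ → vnimbovaimbufegi.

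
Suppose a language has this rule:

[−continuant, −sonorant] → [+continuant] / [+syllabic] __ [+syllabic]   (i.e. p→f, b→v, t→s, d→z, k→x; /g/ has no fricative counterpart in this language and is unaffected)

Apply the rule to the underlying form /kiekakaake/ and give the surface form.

/k/ is a stop between vowels /e/ and /a/, so it spirantizes to the fricative [x].
/k/ is a stop between vowels /a/ and /a/, so it spirantizes to the fricative [x].
/k/ is a stop between vowels /a/ and /e/, so it spirantizes to the fricative [x].
The other instance of /k/ does not occur in the required environment and remains unchanged.
Surface form: [kiexaxaaxe].

kiexaxaaxe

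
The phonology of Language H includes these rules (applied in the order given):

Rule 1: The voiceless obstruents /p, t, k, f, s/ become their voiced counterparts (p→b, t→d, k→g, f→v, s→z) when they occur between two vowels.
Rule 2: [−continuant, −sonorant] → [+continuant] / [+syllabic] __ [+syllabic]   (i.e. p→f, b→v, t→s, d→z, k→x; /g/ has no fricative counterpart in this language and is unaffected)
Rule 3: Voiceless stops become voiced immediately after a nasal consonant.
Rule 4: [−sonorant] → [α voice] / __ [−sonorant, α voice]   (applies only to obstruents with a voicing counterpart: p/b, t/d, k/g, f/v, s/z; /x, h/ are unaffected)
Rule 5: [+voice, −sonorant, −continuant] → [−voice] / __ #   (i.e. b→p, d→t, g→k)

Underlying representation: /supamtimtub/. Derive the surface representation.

suvamdimdup

Rule 1 (intervocalic voicing): /p/ is a voiceless obstruent between vowels /u/ and /a/, so it voices to [b]. /supamtimtub/ → subamtimtub.
Rule 2 (intervocalic spirantization): /b/ is a stop between vowels /u/ and /a/, so it spirantizes to the fricative [v]. /subamtimtub/ → suvamtimtub.
Rule 3 (post-nasal voicing): /t/ is a voiceless stop immediately after the nasal /m/, so it voices to [d]. /t/ is a voiceless stop immediately after the nasal /m/, so it voices to [d]. /suvamtimtub/ → suvamdimdub.
Rule 4 (regressive voicing assimilation): no segment meets the environment; /suvamdimdub/ is unchanged.
Rule 5 (final devoicing): /b/ is a voiced stop in word-final position, so it devoices to [p]. /suvamdimdub/ → suvamdimdup.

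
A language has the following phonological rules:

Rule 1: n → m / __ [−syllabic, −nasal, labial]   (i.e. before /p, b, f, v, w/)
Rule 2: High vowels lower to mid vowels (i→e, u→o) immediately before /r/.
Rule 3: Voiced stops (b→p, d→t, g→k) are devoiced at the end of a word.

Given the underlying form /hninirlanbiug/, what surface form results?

Rule 1 (nasal place assimilation): /n/ precedes the labial consonant /b/, so it assimilates in place to [m]. /hninirlanbiug/ → hninirlambiug.
Rule 2 (pre-rhotic lowering): /i/ is a high vowel immediately before /r/, so it lowers to [e]. /hninirlambiug/ → hninerlambiug.
Rule 3 (final devoicing): /g/ is a voiced stop in word-final position, so it devoices to [k]. /hninerlambiug/ → hninerlambiuk.

hninerlambiuk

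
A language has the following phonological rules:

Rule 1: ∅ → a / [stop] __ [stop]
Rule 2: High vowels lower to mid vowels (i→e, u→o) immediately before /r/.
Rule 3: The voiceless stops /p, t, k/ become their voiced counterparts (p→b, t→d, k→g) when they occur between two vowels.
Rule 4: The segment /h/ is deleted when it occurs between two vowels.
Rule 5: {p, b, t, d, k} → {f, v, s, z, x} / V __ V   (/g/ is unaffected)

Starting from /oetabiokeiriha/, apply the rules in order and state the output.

oezaviogeeria

Rule 1 (stop-cluster a-epenthesis): no segment meets the environment; /oetabiokeiriha/ is unchanged.
Rule 2 (pre-rhotic lowering): /i/ is a high vowel immediately before /r/, so it lowers to [e]. /oetabiokeiriha/ → oetabiokeeriha.
Rule 3 (intervocalic voicing): /t/ is a voiceless stop between vowels /e/ and /a/, so it voices to [d]. /k/ is a voiceless stop between vowels /o/ and /e/, so it voices to [g]. /oetabiokeeriha/ → oedabiogeeriha.
Rule 4 (intervocalic h-deletion): /h/ occurs between vowels /i/ and /a/, so it deletes. /oedabiogeeriha/ → oedabiogeeria.
Rule 5 (intervocalic spirantization): /d/ is a stop between vowels /e/ and /a/, so it spirantizes to the fricative [z]. /b/ is a stop between vowels /a/ and /i/, so it spirantizes to the fricative [v]. /oedabiogeeria/ → oezaviogeeria.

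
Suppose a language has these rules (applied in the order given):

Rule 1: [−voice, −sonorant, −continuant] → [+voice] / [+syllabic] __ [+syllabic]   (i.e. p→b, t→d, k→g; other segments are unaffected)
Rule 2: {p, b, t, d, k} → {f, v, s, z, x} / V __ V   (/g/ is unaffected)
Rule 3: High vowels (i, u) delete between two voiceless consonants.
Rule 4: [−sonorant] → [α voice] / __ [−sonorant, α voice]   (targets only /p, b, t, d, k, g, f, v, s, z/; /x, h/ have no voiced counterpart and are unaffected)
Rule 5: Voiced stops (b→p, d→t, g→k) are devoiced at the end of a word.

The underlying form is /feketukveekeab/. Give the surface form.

fegezugveegeap

Rule 1 (intervocalic voicing): /k/ is a voiceless stop between vowels /e/ and /e/, so it voices to [g]. /t/ is a voiceless stop between vowels /e/ and /u/, so it voices to [d]. /k/ is a voiceless stop between vowels /e/ and /e/, so it voices to [g]. /feketukveekeab/ → fegedukveegeab.
Rule 2 (intervocalic spirantization): /d/ is a stop between vowels /e/ and /u/, so it spirantizes to the fricative [z]. /fegedukveegeab/ → fegezukveegeab.
Rule 3 (high vowel syncope): no segment meets the environment; /fegezukveegeab/ is unchanged.
Rule 4 (regressive voicing assimilation): /k/ precedes the voiced obstruent /v/, so it voices to [g] by assimilation. /fegezukveegeab/ → fegezugveegeab.
Rule 5 (final devoicing): /b/ is a voiced stop in word-final position, so it devoices to [p]. /fegezugveegeab/ → fegezugveegeap.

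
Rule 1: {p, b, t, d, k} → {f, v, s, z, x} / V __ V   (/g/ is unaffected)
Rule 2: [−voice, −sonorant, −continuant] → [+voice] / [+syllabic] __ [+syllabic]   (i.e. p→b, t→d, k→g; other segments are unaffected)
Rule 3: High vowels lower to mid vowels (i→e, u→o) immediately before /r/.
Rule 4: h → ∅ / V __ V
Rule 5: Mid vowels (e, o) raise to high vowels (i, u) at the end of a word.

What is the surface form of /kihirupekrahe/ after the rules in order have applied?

Rule 1 (intervocalic spirantization): /p/ is a stop between vowels /u/ and /e/, so it spirantizes to the fricative [f]. /kihirupekrahe/ → kihirufekrahe.
Rule 2 (intervocalic voicing): no segment meets the environment; /kihirufekrahe/ is unchanged.
Rule 3 (pre-rhotic lowering): /i/ is a high vowel immediately before /r/, so it lowers to [e]. /kihirufekrahe/ → kiherufekrahe.
Rule 4 (intervocalic h-deletion): /h/ occurs between vowels /i/ and /e/, so it deletes. /h/ occurs between vowels /a/ and /e/, so it deletes. /kiherufekrahe/ → kierufekrae.
Rule 5 (final vowel raising): /e/ is a mid vowel in word-final position, so it raises to [i]. /kierufekrae/ → kierufekrai.

kierufekrai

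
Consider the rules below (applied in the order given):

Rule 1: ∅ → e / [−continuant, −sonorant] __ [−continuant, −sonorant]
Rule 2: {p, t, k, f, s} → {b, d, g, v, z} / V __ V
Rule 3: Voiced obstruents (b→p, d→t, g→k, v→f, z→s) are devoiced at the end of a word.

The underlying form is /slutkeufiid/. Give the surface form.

Rule 1 (stop-cluster e-epenthesis): /t/ and /k/ form a stop–stop cluster, so [e] is inserted between them. /slutkeufiid/ → slutekeufiid.
Rule 2 (intervocalic voicing): /t/ is a voiceless obstruent between vowels /u/ and /e/, so it voices to [d]. /k/ is a voiceless obstruent between vowels /e/ and /e/, so it voices to [g]. /f/ is a voiceless obstruent between vowels /u/ and /i/, so it voices to [v]. /slutekeufiid/ → sludegeuviid.
Rule 3 (final devoicing): /d/ is a voiced obstruent in word-final position, so it devoices to [t]. /sludegeuviid/ → sludegeuviit.

sludegeuviit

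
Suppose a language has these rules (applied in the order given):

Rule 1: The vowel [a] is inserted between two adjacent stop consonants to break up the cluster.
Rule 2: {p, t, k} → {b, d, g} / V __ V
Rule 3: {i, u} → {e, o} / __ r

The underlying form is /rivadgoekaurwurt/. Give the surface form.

rivadagoegaorwort

Rule 1 (stop-cluster a-epenthesis): /d/ and /g/ form a stop–stop cluster, so [a] is inserted between them. /rivadgoekaurwurt/ → rivadagoekaurwurt.
Rule 2 (intervocalic voicing): /k/ is a voiceless stop between vowels /e/ and /a/, so it voices to [g]. /rivadagoekaurwurt/ → rivadagoegaurwurt.
Rule 3 (pre-rhotic lowering): /u/ is a high vowel immediately before /r/, so it lowers to [o]. /u/ is a high vowel immediately before /r/, so it lowers to [o]. /rivadagoegaurwurt/ → rivadagoegaorwort.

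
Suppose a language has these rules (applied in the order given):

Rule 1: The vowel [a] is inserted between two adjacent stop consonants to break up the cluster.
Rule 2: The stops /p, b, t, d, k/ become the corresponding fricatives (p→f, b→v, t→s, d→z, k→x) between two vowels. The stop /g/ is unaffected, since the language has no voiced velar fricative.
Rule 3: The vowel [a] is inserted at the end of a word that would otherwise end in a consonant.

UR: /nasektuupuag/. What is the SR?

Rule 1 (stop-cluster a-epenthesis): /k/ and /t/ form a stop–stop cluster, so [a] is inserted between them. /nasektuupuag/ → nasekatuupuag.
Rule 2 (intervocalic spirantization): /k/ is a stop between vowels /e/ and /a/, so it spirantizes to the fricative [x]. /t/ is a stop between vowels /a/ and /u/, so it spirantizes to the fricative [s]. /p/ is a stop between vowels /u/ and /u/, so it spirantizes to the fricative [f]. /nasekatuupuag/ → nasexasuufuag.
Rule 3 (final a-epenthesis): the form ends in the consonant /g/, so [a] is inserted word-finally. /nasexasuufuag/ → nasexasuufuaga.

nasexasuufuaga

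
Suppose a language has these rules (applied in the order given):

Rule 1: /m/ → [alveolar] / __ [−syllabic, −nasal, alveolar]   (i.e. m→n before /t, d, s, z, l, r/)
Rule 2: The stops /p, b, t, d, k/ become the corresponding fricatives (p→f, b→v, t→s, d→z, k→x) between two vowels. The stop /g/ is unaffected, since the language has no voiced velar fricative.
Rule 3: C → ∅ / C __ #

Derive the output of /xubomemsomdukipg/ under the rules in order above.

Rule 1 (nasal place assimilation): /m/ precedes the alveolar consonant /s/, so it assimilates in place to [n]. /m/ precedes the alveolar consonant /d/, so it assimilates in place to [n]. /xubomemsomdukipg/ → xubomensondukipg.
Rule 2 (intervocalic spirantization): /b/ is a stop between vowels /u/ and /o/, so it spirantizes to the fricative [v]. /k/ is a stop between vowels /u/ and /i/, so it spirantizes to the fricative [x]. /xubomensondukipg/ → xuvomensonduxipg.
Rule 3 (final cluster simplification): /g/ is the second consonant of a word-final cluster /pg/, so it deletes. /xuvomensonduxipg/ → xuvomensonduxip.

xuvomensonduxip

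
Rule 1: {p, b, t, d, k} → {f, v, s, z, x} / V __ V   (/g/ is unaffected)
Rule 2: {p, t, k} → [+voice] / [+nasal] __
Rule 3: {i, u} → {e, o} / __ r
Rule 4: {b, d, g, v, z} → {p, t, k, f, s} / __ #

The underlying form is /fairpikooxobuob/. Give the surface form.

Rule 1 (intervocalic spirantization): /k/ is a stop between vowels /i/ and /o/, so it spirantizes to the fricative [x]. /b/ is a stop between vowels /o/ and /u/, so it spirantizes to the fricative [v]. /fairpikooxobuob/ → fairpixooxovuob.
Rule 2 (post-nasal voicing): no segment meets the environment; /fairpixooxovuob/ is unchanged.
Rule 3 (pre-rhotic lowering): /i/ is a high vowel immediately before /r/, so it lowers to [e]. /fairpixooxovuob/ → faerpixooxovuob.
Rule 4 (final devoicing): /b/ is a voiced obstruent in word-final position, so it devoices to [p]. /faerpixooxovuob/ → faerpixooxovuop.

faerpixooxovuop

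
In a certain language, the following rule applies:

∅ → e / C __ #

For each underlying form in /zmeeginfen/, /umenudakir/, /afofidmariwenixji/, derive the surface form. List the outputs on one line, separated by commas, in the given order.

/zmeeginfen/: the form ends in the consonant /n/, so [e] is inserted word-finally. → [zmeeginfene].
/umenudakir/: the form ends in the consonant /r/, so [e] is inserted word-finally. → [umenudakire].
/afofidmariwenixji/: the rule's environment is not met; surfaces unchanged as [afofidmariwenixji].

zmeeginfene, umenudakire, afofidmariwenixji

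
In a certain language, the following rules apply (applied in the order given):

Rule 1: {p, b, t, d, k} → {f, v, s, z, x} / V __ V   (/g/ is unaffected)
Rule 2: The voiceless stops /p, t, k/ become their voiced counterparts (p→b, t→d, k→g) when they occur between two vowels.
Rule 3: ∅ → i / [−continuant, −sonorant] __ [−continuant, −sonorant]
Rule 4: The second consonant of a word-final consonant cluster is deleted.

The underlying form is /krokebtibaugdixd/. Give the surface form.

Rule 1 (intervocalic spirantization): /k/ is a stop between vowels /o/ and /e/, so it spirantizes to the fricative [x]. /b/ is a stop between vowels /i/ and /a/, so it spirantizes to the fricative [v]. /krokebtibaugdixd/ → kroxebtivaugdixd.
Rule 2 (intervocalic voicing): no segment meets the environment; /kroxebtivaugdixd/ is unchanged.
Rule 3 (stop-cluster i-epenthesis): /b/ and /t/ form a stop–stop cluster, so [i] is inserted between them. /g/ and /d/ form a stop–stop cluster, so [i] is inserted between them. /kroxebtivaugdixd/ → kroxebitivaugidixd.
Rule 4 (final cluster simplification): /d/ is the second consonant of a word-final cluster /xd/, so it deletes. /kroxebitivaugidixd/ → kroxebitivaugidix.

kroxebitivaugidix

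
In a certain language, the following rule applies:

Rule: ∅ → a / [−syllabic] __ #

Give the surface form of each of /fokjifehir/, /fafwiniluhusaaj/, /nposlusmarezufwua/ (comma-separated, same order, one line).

fokjifehira, fafwiniluhusaaja, nposlusmarezufwua

/fokjifehir/: the form ends in the consonant /r/, so [a] is inserted word-finally. → [fokjifehira].
/fafwiniluhusaaj/: the form ends in the consonant /j/, so [a] is inserted word-finally. → [fafwiniluhusaaja].
/nposlusmarezufwua/: the rule's environment is not met; surfaces unchanged as [nposlusmarezufwua].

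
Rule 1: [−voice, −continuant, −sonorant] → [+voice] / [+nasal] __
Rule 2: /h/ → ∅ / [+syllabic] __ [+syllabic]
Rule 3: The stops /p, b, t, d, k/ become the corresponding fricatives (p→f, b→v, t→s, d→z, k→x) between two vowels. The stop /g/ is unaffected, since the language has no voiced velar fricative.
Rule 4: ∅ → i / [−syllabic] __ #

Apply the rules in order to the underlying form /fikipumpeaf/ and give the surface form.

Rule 1 (post-nasal voicing): /p/ is a voiceless stop immediately after the nasal /m/, so it voices to [b]. /fikipumpeaf/ → fikipumbeaf.
Rule 2 (intervocalic h-deletion): no segment meets the environment; /fikipumbeaf/ is unchanged.
Rule 3 (intervocalic spirantization): /k/ is a stop between vowels /i/ and /i/, so it spirantizes to the fricative [x]. /p/ is a stop between vowels /i/ and /u/, so it spirantizes to the fricative [f]. /fikipumbeaf/ → fixifumbeaf.
Rule 4 (final i-epenthesis): the form ends in the consonant /f/, so [i] is inserted word-finally. /fixifumbeaf/ → fixifumbeafi.

fixifumbeafi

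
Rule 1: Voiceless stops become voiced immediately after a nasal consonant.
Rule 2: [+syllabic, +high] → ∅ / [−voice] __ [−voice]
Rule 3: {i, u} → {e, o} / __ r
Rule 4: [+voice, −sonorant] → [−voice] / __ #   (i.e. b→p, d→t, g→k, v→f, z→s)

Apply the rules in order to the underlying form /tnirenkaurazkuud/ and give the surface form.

Rule 1 (post-nasal voicing): /k/ is a voiceless stop immediately after the nasal /n/, so it voices to [g]. /tnirenkaurazkuud/ → tnirengaurazkuud.
Rule 2 (high vowel syncope): no segment meets the environment; /tnirengaurazkuud/ is unchanged.
Rule 3 (pre-rhotic lowering): /i/ is a high vowel immediately before /r/, so it lowers to [e]. /u/ is a high vowel immediately before /r/, so it lowers to [o]. /tnirengaurazkuud/ → tnerengaorazkuud.
Rule 4 (final devoicing): /d/ is a voiced obstruent in word-final position, so it devoices to [t]. /tnerengaorazkuud/ → tnerengaorazkuut.

tnerengaorazkuut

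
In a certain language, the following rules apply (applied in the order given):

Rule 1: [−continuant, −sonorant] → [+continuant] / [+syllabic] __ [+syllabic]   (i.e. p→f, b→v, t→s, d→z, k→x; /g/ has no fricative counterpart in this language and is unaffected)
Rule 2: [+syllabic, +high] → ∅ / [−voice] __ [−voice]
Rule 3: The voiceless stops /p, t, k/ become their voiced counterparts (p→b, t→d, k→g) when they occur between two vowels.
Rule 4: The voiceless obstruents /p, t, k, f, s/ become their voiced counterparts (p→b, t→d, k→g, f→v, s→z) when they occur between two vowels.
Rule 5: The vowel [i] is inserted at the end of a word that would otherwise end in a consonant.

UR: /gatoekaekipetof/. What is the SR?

Rule 1 (intervocalic spirantization): /t/ is a stop between vowels /a/ and /o/, so it spirantizes to the fricative [s]. /k/ is a stop between vowels /e/ and /a/, so it spirantizes to the fricative [x]. /k/ is a stop between vowels /e/ and /i/, so it spirantizes to the fricative [x]. /p/ is a stop between vowels /i/ and /e/, so it spirantizes to the fricative [f]. /t/ is a stop between vowels /e/ and /o/, so it spirantizes to the fricative [s]. /gatoekaekipetof/ → gasoexaexifesof.
Rule 2 (high vowel syncope): /i/ is a high vowel flanked by voiceless consonants /x/ and /f/, so it deletes. /gasoexaexifesof/ → gasoexaexfesof.
Rule 3 (intervocalic voicing): no segment meets the environment; /gasoexaexfesof/ is unchanged.
Rule 4 (intervocalic voicing): /s/ is a voiceless obstruent between vowels /a/ and /o/, so it voices to [z]. /s/ is a voiceless obstruent between vowels /e/ and /o/, so it voices to [z]. /gasoexaexfesof/ → gazoexaexfezof.
Rule 5 (final i-epenthesis): the form ends in the consonant /f/, so [i] is inserted word-finally. /gazoexaexfezof/ → gazoexaexfezofi.

gazoexaexfezofi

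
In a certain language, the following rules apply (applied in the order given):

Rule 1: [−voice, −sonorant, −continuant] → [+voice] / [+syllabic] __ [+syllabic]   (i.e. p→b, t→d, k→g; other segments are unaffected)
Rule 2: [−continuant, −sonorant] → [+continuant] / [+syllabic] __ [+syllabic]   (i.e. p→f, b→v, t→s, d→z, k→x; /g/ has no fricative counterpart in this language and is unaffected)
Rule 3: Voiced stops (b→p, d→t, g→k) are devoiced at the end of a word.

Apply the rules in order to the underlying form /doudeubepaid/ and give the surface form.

douzeuvevait

Rule 1 (intervocalic voicing): /p/ is a voiceless stop between vowels /e/ and /a/, so it voices to [b]. /doudeubepaid/ → doudeubebaid.
Rule 2 (intervocalic spirantization): /d/ is a stop between vowels /u/ and /e/, so it spirantizes to the fricative [z]. /b/ is a stop between vowels /u/ and /e/, so it spirantizes to the fricative [v]. /b/ is a stop between vowels /e/ and /a/, so it spirantizes to the fricative [v]. /doudeubebaid/ → douzeuvevaid.
Rule 3 (final devoicing): /d/ is a voiced stop in word-final position, so it devoices to [t]. /douzeuvevaid/ → douzeuvevait.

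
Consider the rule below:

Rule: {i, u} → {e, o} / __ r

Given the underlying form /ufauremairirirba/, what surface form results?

Scanning /ufauremairirirba/: /u/ at position 1 is not in the conditioning environment; /u/ is a high vowel immediately before /r/, so it lowers to [o]; /i/ is a high vowel immediately before /r/, so it lowers to [e]; /i/ is a high vowel immediately before /r/, so it lowers to [e]; /i/ is a high vowel immediately before /r/, so it lowers to [e].
Result: [ufaoremaerererba].

ufaoremaerererba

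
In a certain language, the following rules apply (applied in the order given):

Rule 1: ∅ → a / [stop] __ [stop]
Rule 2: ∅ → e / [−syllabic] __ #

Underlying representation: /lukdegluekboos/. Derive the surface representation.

lukadegluekaboose

Rule 1 (stop-cluster a-epenthesis): /k/ and /d/ form a stop–stop cluster, so [a] is inserted between them. /k/ and /b/ form a stop–stop cluster, so [a] is inserted between them. /lukdegluekboos/ → lukadegluekaboos.
Rule 2 (final e-epenthesis): the form ends in the consonant /s/, so [e] is inserted word-finally. /lukadegluekaboos/ → lukadegluekaboose.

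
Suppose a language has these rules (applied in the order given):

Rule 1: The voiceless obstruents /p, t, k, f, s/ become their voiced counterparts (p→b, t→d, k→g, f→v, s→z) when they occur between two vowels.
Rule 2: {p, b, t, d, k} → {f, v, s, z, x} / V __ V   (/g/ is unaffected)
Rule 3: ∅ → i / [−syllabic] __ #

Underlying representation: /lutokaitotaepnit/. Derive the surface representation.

Rule 1 (intervocalic voicing): /t/ is a voiceless obstruent between vowels /u/ and /o/, so it voices to [d]. /k/ is a voiceless obstruent between vowels /o/ and /a/, so it voices to [g]. /t/ is a voiceless obstruent between vowels /i/ and /o/, so it voices to [d]. /t/ is a voiceless obstruent between vowels /o/ and /a/, so it voices to [d]. /lutokaitotaepnit/ → ludogaidodaepnit.
Rule 2 (intervocalic spirantization): /d/ is a stop between vowels /u/ and /o/, so it spirantizes to the fricative [z]. /d/ is a stop between vowels /i/ and /o/, so it spirantizes to the fricative [z]. /d/ is a stop between vowels /o/ and /a/, so it spirantizes to the fricative [z]. /ludogaidodaepnit/ → luzogaizozaepnit.
Rule 3 (final i-epenthesis): the form ends in the consonant /t/, so [i] is inserted word-finally. /luzogaizozaepnit/ → luzogaizozaepniti.

luzogaizozaepniti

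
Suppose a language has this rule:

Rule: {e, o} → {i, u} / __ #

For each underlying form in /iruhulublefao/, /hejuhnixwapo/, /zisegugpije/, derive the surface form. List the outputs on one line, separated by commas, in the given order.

iruhulublefau, hejuhnixwapu, zisegugpiji

/iruhulublefao/: /o/ is a mid vowel in word-final position, so it raises to [u]. → [iruhulublefau].
/hejuhnixwapo/: /o/ is a mid vowel in word-final position, so it raises to [u]. → [hejuhnixwapu].
/zisegugpije/: /e/ is a mid vowel in word-final position, so it raises to [i]. → [zisegugpiji].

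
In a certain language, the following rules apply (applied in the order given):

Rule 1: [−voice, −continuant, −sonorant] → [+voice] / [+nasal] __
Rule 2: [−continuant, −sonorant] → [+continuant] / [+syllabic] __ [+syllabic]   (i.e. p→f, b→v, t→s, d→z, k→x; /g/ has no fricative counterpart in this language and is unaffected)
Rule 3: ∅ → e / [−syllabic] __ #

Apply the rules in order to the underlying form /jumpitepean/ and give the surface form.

Rule 1 (post-nasal voicing): /p/ is a voiceless stop immediately after the nasal /m/, so it voices to [b]. /jumpitepean/ → jumbitepean.
Rule 2 (intervocalic spirantization): /t/ is a stop between vowels /i/ and /e/, so it spirantizes to the fricative [s]. /p/ is a stop between vowels /e/ and /e/, so it spirantizes to the fricative [f]. /jumbitepean/ → jumbisefean.
Rule 3 (final e-epenthesis): the form ends in the consonant /n/, so [e] is inserted word-finally. /jumbisefean/ → jumbisefeane.

jumbisefeane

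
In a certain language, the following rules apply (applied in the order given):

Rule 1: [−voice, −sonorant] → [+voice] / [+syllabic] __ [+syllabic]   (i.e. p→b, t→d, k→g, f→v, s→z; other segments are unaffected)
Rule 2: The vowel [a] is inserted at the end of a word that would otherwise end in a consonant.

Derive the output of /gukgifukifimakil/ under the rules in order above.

Rule 1 (intervocalic voicing): /f/ is a voiceless obstruent between vowels /i/ and /u/, so it voices to [v]. /k/ is a voiceless obstruent between vowels /u/ and /i/, so it voices to [g]. /f/ is a voiceless obstruent between vowels /i/ and /i/, so it voices to [v]. /k/ is a voiceless obstruent between vowels /a/ and /i/, so it voices to [g]. /gukgifukifimakil/ → gukgivugivimagil.
Rule 2 (final a-epenthesis): the form ends in the consonant /l/, so [a] is inserted word-finally. /gukgivugivimagil/ → gukgivugivimagila.

gukgivugivimagila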